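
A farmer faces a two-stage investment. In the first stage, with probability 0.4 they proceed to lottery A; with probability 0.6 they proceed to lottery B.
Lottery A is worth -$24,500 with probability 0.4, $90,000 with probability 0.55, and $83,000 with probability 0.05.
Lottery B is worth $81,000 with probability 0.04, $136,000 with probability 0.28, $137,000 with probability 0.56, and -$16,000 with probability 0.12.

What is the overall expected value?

$87,212

EV(A) = 0.4 × (-24500) + 0.55 × 90000 + 0.05 × 83000 = -9800 + 49500 + 4150 = 43850
EV(B) = 0.04 × 81000 + 0.28 × 136000 + 0.56 × 137000 + 0.12 × (-16000) = 3240 + 38080 + 76720 − 1920 = 116120
Overall = 0.4 × 43850 + 0.6 × 116120 = 17540 + 69672 = 87212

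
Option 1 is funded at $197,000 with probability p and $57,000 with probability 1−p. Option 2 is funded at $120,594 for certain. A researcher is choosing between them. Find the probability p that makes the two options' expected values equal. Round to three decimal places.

p·197000 + (1−p)·57000 = 120594
140000p + 57000 = 120594
p = (120594 − 57000) / 140000

p = 0.454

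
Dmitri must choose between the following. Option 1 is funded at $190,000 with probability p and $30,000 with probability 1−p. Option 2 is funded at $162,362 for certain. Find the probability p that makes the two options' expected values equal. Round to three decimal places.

p·190000 + (1−p)·30000 = 162362
160000p + 30000 = 162362
p = (162362 − 30000) / 160000

p = 0.827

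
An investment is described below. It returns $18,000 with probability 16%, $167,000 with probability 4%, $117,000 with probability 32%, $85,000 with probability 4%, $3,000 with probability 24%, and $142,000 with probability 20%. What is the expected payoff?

$79,520

EV = 0.16 × 18000 + 0.04 × 167000 + 0.32 × 117000 + 0.04 × 85000 + 0.24 × 3000 + 0.2 × 142000 = 2880 + 6680 + 37440 + 3400 + 720 + 28400 = 79520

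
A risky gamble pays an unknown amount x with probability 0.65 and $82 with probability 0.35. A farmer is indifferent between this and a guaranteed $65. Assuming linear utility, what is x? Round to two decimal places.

x = $55.85

0.65·x + 0.35·82 = 65
0.65·x = 65 − 28.7 = 36.3
x = 36.3 / 0.65 = 55.8462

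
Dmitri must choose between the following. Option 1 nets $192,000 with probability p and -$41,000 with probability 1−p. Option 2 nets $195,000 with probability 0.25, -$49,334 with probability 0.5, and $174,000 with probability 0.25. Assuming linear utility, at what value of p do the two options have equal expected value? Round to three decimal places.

p = 0.466

EV(Option 2) = 0.25 × 195000 + 0.5 × (-49334) + 0.25 × 174000 = 48750 − 24667 + 43500 = 67583
p·192000 + (1−p)·(-41000) = 67583
233000p − 41000 = 67583
p = (67583 + 41000) / 233000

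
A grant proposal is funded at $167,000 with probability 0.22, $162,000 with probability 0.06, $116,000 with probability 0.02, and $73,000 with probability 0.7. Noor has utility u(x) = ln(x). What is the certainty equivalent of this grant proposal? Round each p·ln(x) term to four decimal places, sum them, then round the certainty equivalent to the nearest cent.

$92,725.61

E[u] = 0.22·ln(167000) + 0.06·ln(162000) + 0.02·ln(116000) + 0.7·ln(73000) = 2.6457 + 0.7197 + 0.2332 + 7.8388 = 11.4374
CE = e^11.4374 ≈ 92725.61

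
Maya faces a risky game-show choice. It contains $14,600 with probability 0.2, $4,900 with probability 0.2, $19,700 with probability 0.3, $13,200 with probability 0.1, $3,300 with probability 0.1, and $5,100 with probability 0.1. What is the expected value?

EV = 0.2 × 14600 + 0.2 × 4900 + 0.3 × 19700 + 0.1 × 13200 + 0.1 × 3300 + 0.1 × 5100 = 2920 + 980 + 5910 + 1320 + 330 + 510 = 11970

$11,970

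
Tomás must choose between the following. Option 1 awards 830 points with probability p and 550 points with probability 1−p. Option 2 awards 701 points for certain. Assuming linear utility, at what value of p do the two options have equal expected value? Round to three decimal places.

p = 0.539

p·830 + (1−p)·550 = 701
280p + 550 = 701
p = (701 − 550) / 280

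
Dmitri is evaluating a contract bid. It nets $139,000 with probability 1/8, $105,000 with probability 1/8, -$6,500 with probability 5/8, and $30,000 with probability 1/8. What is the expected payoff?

EV = 1/8 × 139000 + 1/8 × 105000 + 5/8 × (-6500) + 1/8 × 30000 = 17375 + 13125 − 4062.5 + 3750 = 30187.5

$30,187.50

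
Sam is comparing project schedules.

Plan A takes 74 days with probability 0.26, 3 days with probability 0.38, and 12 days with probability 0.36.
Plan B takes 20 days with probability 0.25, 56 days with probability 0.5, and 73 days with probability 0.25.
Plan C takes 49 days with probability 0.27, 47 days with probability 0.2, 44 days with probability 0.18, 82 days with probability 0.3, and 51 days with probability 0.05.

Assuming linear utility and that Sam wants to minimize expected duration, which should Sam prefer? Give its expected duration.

Plan A = 0.26 × 74 + 0.38 × 3 + 0.36 × 12 = 19.24 + 1.14 + 4.32 = 24.7
Plan B = 0.25 × 20 + 0.5 × 56 + 0.25 × 73 = 5 + 28 + 18.25 = 51.25
Plan C = 0.27 × 49 + 0.2 × 47 + 0.18 × 44 + 0.3 × 82 + 0.05 × 51 = 13.23 + 9.4 + 7.92 + 24.6 + 2.55 = 57.7

Plan A (24.7 days)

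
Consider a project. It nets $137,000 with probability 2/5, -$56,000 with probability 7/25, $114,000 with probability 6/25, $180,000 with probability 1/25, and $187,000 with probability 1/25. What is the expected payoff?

$81,160

EV = 2/5 × 137000 + 7/25 × (-56000) + 6/25 × 114000 + 1/25 × 180000 + 1/25 × 187000 = 54800 − 15680 + 27360 + 7200 + 7480 = 81160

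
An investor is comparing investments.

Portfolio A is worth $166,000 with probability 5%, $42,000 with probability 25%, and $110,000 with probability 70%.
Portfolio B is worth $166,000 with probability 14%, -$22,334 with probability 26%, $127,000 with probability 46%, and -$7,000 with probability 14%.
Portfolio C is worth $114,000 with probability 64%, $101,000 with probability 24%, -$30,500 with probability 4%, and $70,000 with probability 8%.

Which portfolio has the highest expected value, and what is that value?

Portfolio A = 0.05 × 166000 + 0.25 × 42000 + 0.7 × 110000 = 8300 + 10500 + 77000 = 95800
Portfolio B = 0.14 × 166000 + 0.26 × (-22334) + 0.46 × 127000 + 0.14 × (-7000) = 23240 − 5806.84 + 58420 − 980 = 74873.16
Portfolio C = 0.64 × 114000 + 0.24 × 101000 + 0.04 × (-30500) + 0.08 × 70000 = 72960 + 24240 − 1220 + 5600 = 101580

Portfolio C ($101,580)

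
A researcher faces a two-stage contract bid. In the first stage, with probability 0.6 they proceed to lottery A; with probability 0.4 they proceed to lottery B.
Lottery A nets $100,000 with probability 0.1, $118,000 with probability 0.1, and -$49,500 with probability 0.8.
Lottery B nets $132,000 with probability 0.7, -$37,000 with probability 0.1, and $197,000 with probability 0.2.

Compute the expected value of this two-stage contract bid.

$40,560

EV(A) = 0.1 × 100000 + 0.1 × 118000 + 0.8 × (-49500) = 10000 + 11800 − 39600 = -17800
EV(B) = 0.7 × 132000 + 0.1 × (-37000) + 0.2 × 197000 = 92400 − 3700 + 39400 = 128100
Overall = 0.6 × (-17800) + 0.4 × 128100 = -10680 + 51240 = 40560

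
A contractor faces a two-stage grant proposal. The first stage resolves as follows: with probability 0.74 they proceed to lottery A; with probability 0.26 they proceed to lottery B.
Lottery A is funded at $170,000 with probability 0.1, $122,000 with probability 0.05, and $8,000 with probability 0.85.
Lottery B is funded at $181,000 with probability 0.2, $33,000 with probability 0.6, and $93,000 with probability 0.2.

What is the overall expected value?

$41,522

EV(A) = 0.1 × 170000 + 0.05 × 122000 + 0.85 × 8000 = 17000 + 6100 + 6800 = 29900
EV(B) = 0.2 × 181000 + 0.6 × 33000 + 0.2 × 93000 = 36200 + 19800 + 18600 = 74600
Overall = 0.74 × 29900 + 0.26 × 74600 = 22126 + 19396 = 41522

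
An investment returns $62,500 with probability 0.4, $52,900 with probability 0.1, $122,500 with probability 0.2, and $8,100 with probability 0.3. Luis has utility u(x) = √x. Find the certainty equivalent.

$48,400

E[u] = 0.4·√62500 + 0.1·√52900 + 0.2·√122500 + 0.3·√8100 = 0.4·250 + 0.1·230 + 0.2·350 + 0.3·90 = 220
CE = (220)² = 48400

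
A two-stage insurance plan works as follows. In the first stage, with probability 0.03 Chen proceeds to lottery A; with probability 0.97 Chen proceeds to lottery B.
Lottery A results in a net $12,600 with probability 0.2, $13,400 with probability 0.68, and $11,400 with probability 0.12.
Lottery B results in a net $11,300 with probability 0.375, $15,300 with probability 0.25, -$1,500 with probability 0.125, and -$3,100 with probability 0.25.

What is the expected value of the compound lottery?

$7,277

EV(A) = 0.2 × 12600 + 0.68 × 13400 + 0.12 × 11400 = 2520 + 9112 + 1368 = 13000
EV(B) = 0.375 × 11300 + 0.25 × 15300 + 0.125 × (-1500) + 0.25 × (-3100) = 4237.5 + 3825 − 187.5 − 775 = 7100
Overall = 0.03 × 13000 + 0.97 × 7100 = 390 + 6887 = 7277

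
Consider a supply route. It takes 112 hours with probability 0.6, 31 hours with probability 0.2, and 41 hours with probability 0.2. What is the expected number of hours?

81.6 hours

EV = 0.6 × 112 + 0.2 × 31 + 0.2 × 41 = 67.2 + 6.2 + 8.2 = 81.6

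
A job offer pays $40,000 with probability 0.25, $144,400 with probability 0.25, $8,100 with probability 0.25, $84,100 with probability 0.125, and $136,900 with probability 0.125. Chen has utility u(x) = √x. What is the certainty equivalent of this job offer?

E[u] = 0.25·√40000 + 0.25·√144400 + 0.25·√8100 + 0.125·√84100 + 0.125·√136900 = 0.25·200 + 0.25·380 + 0.25·90 + 0.125·290 + 0.125·370 = 250
CE = (250)² = 62500

$62,500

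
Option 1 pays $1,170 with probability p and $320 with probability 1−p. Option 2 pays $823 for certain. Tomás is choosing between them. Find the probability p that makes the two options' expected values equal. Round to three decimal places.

p·1170 + (1−p)·320 = 823
850p + 320 = 823
p = (823 − 320) / 850

p = 0.592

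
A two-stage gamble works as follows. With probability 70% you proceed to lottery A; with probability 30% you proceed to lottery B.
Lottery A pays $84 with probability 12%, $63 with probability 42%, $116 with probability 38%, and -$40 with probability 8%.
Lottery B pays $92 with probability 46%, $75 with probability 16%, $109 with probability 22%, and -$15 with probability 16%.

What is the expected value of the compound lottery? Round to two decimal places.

EV(A) = 0.12 × 84 + 0.42 × 63 + 0.38 × 116 + 0.08 × (-40) = 10.08 + 26.46 + 44.08 − 3.2 = 77.42
EV(B) = 0.46 × 92 + 0.16 × 75 + 0.22 × 109 + 0.16 × (-15) = 42.32 + 12 + 23.98 − 2.4 = 75.9
Overall = 0.7 × 77.42 + 0.3 × 75.9 = 54.194 + 22.77 = 76.964

$76.96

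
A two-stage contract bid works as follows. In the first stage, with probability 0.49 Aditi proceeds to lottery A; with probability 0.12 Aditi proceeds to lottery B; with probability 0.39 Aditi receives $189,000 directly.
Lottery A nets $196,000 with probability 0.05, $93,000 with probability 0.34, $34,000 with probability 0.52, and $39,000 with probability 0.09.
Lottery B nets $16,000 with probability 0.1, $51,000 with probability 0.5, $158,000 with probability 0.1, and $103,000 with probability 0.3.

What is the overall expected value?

EV(A) = 0.05 × 196000 + 0.34 × 93000 + 0.52 × 34000 + 0.09 × 39000 = 9800 + 31620 + 17680 + 3510 = 62610
EV(B) = 0.1 × 16000 + 0.5 × 51000 + 0.1 × 158000 + 0.3 × 103000 = 1600 + 25500 + 15800 + 30900 = 73800
Branch C: 189000 (certain)
Overall = 0.49 × 62610 + 0.12 × 73800 + 0.39 × 189000 = 30678.9 + 8856 + 73710 = 113244.9

$113,244.90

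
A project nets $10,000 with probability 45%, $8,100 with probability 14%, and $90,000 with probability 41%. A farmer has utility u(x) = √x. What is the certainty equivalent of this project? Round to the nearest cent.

$32,616.36

E[u] = 0.45·√10000 + 0.14·√8100 + 0.41·√90000 = 0.45·100 + 0.14·90 + 0.41·300 = 180.6
CE = (180.6)² = 32616.36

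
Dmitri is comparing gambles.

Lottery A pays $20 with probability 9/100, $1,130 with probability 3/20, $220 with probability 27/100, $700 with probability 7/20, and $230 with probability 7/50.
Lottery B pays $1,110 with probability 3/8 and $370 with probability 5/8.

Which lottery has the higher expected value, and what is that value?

Lottery B ($647.50)

Lottery A = 9/100 × 20 + 3/20 × 1130 + 27/100 × 220 + 7/20 × 700 + 7/50 × 230 = 1.8 + 169.5 + 59.4 + 245 + 32.2 = 507.9
Lottery B = 3/8 × 1110 + 5/8 × 370 = 416.25 + 231.25 = 647.5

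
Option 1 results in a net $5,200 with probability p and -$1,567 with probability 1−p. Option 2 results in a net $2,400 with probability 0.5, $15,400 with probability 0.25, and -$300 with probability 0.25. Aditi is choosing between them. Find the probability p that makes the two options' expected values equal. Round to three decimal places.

EV(Option 2) = 0.5 × 2400 + 0.25 × 15400 + 0.25 × (-300) = 1200 + 3850 − 75 = 4975
p·5200 + (1−p)·(-1567) = 4975
6767p − 1567 = 4975
p = (4975 + 1567) / 6767

p = 0.967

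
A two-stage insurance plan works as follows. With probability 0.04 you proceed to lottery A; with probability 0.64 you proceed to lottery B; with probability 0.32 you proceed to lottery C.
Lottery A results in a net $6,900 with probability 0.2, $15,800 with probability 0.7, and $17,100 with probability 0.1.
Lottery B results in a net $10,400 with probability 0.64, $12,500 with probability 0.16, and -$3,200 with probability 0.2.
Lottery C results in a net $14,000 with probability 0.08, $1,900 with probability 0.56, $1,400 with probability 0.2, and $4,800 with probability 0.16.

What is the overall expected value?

$6,730.48

EV(A) = 0.2 × 6900 + 0.7 × 15800 + 0.1 × 17100 = 1380 + 11060 + 1710 = 14150
EV(B) = 0.64 × 10400 + 0.16 × 12500 + 0.2 × (-3200) = 6656 + 2000 − 640 = 8016
EV(C) = 0.08 × 14000 + 0.56 × 1900 + 0.2 × 1400 + 0.16 × 4800 = 1120 + 1064 + 280 + 768 = 3232
Overall = 0.04 × 14150 + 0.64 × 8016 + 0.32 × 3232 = 566 + 5130.24 + 1034.24 = 6730.48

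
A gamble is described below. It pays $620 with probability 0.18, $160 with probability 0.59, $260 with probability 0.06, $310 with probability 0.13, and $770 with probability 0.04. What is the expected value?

$292.70

EV = 0.18 × 620 + 0.59 × 160 + 0.06 × 260 + 0.13 × 310 + 0.04 × 770 = 111.6 + 94.4 + 15.6 + 40.3 + 30.8 = 292.7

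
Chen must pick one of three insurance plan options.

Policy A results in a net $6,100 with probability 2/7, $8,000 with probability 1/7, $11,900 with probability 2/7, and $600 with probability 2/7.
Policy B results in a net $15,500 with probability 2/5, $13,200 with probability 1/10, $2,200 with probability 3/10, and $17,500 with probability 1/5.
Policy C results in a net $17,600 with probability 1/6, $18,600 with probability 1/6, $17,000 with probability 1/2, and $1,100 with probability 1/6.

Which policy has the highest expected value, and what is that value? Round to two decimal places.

Policy A = 2/7 × 6100 + 1/7 × 8000 + 2/7 × 11900 + 2/7 × 600 = 1742.8571 + 1142.8571 + 3400 + 171.4286 = 6457.1429
Policy B = 2/5 × 15500 + 1/10 × 13200 + 3/10 × 2200 + 1/5 × 17500 = 6200 + 1320 + 660 + 3500 = 11680
Policy C = 1/6 × 17600 + 1/6 × 18600 + 1/2 × 17000 + 1/6 × 1100 = 2933.3333 + 3100 + 8500 + 183.3333 = 14716.6667

Policy C ($14,716.67)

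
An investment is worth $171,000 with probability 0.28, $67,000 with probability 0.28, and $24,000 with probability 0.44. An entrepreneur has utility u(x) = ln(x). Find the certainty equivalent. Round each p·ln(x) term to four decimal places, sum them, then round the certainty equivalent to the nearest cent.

E[u] = 0.28·ln(171000) + 0.28·ln(67000) + 0.44·ln(24000) = 3.3738 + 3.1115 + 4.4378 = 10.9231
CE = e^10.9231 ≈ 55442.40

$55,442.40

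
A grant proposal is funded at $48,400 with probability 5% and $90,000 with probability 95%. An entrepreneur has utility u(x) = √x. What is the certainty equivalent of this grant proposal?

E[u] = 0.05·√48400 + 0.95·√90000 = 0.05·220 + 0.95·300 = 296
CE = (296)² = 87616

$87,616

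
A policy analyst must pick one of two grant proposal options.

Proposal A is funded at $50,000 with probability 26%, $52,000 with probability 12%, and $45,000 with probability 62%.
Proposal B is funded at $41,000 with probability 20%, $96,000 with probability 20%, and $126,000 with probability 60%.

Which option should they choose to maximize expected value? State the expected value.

Proposal A = 0.26 × 50000 + 0.12 × 52000 + 0.62 × 45000 = 13000 + 6240 + 27900 = 47140
Proposal B = 0.2 × 41000 + 0.2 × 96000 + 0.6 × 126000 = 8200 + 19200 + 75600 = 103000

Proposal B ($103,000)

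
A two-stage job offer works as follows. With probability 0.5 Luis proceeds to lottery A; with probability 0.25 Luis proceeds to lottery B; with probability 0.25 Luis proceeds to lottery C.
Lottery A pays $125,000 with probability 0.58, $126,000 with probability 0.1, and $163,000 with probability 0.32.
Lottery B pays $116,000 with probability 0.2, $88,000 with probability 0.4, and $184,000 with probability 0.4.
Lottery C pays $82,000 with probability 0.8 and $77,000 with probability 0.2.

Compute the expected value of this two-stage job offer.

$121,880

EV(A) = 0.58 × 125000 + 0.1 × 126000 + 0.32 × 163000 = 72500 + 12600 + 52160 = 137260
EV(B) = 0.2 × 116000 + 0.4 × 88000 + 0.4 × 184000 = 23200 + 35200 + 73600 = 132000
EV(C) = 0.8 × 82000 + 0.2 × 77000 = 65600 + 15400 = 81000
Overall = 0.5 × 137260 + 0.25 × 132000 + 0.25 × 81000 = 68630 + 33000 + 20250 = 121880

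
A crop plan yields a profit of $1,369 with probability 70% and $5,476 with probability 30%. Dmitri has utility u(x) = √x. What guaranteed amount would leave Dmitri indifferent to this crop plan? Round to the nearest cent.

$2,313.61

E[u] = 0.7·√1369 + 0.3·√5476 = 0.7·37 + 0.3·74 = 48.1
CE = (48.1)² = 2313.61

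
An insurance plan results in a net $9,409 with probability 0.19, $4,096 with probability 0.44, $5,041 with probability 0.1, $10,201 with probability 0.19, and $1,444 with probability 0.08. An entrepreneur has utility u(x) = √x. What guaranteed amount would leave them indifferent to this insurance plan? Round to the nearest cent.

$5,763.85

E[u] = 0.19·√9409 + 0.44·√4096 + 0.1·√5041 + 0.19·√10201 + 0.08·√1444 = 0.19·97 + 0.44·64 + 0.1·71 + 0.19·101 + 0.08·38 = 75.92
CE = (75.92)² = 5763.8464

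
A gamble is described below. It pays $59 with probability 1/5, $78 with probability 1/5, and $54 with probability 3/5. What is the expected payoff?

$59.80

EV = 1/5 × 59 + 1/5 × 78 + 3/5 × 54 = 11.8 + 15.6 + 32.4 = 59.8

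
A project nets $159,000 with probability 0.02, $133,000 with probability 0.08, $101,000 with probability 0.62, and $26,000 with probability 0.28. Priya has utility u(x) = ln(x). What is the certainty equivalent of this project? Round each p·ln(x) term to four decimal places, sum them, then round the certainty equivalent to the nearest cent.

$71,246.43

E[u] = 0.02·ln(159000) + 0.08·ln(133000) + 0.62·ln(101000) + 0.28·ln(26000) = 0.2395 + 0.9438 + 7.1442 + 2.8464 = 11.1739
CE = e^11.1739 ≈ 71246.43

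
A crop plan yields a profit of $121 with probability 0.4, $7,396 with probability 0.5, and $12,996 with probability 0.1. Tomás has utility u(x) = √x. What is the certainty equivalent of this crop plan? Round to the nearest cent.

E[u] = 0.4·√121 + 0.5·√7396 + 0.1·√12996 = 0.4·11 + 0.5·86 + 0.1·114 = 58.8
CE = (58.8)² = 3457.44

$3,457.44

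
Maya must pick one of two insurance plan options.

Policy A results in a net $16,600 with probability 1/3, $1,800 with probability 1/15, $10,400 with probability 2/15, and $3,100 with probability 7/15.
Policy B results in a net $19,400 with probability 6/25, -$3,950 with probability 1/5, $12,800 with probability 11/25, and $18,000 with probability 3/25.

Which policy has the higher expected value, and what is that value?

Policy B ($11,658)

Policy A = 1/3 × 16600 + 1/15 × 1800 + 2/15 × 10400 + 7/15 × 3100 = 5533.3333 + 120 + 1386.6667 + 1446.6667 = 8486.6667
Policy B = 6/25 × 19400 + 1/5 × (-3950) + 11/25 × 12800 + 3/25 × 18000 = 4656 − 790 + 5632 + 2160 = 11658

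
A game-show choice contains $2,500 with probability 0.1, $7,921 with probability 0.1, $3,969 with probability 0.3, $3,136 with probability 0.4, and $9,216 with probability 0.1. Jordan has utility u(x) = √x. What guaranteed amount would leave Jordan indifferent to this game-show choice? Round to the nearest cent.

$4,199.04

E[u] = 0.1·√2500 + 0.1·√7921 + 0.3·√3969 + 0.4·√3136 + 0.1·√9216 = 0.1·50 + 0.1·89 + 0.3·63 + 0.4·56 + 0.1·96 = 64.8
CE = (64.8)² = 4199.04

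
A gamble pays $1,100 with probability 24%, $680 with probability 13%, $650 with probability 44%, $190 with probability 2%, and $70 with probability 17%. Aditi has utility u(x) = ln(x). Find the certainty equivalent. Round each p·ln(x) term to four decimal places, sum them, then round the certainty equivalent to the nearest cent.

$495.52

E[u] = 0.24·ln(1100) + 0.13·ln(680) + 0.44·ln(650) + 0.02·ln(190) + 0.17·ln(70) = 1.6807 + 0.8479 + 2.8499 + 0.1049 + 0.7222 = 6.2056
CE = e^6.2056 ≈ 495.52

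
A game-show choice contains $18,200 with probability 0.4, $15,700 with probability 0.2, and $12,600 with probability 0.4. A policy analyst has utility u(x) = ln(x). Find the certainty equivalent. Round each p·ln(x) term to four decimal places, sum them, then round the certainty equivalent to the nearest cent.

$15,254.05

E[u] = 0.4·ln(18200) + 0.2·ln(15700) + 0.4·ln(12600) = 3.9237 + 1.9323 + 3.7766 = 9.6326
CE = e^9.6326 ≈ 15254.05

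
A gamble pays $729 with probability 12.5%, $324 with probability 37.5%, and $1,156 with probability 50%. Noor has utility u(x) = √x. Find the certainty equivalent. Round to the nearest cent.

E[u] = 0.125·√729 + 0.375·√324 + 0.5·√1156 = 0.125·27 + 0.375·18 + 0.5·34 = 27.125
CE = (27.125)² = 735.765625

$735.77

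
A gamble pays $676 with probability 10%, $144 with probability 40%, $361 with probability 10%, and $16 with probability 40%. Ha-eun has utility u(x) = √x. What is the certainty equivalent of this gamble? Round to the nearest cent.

E[u] = 0.1·√676 + 0.4·√144 + 0.1·√361 + 0.4·√16 = 0.1·26 + 0.4·12 + 0.1·19 + 0.4·4 = 10.9
CE = (10.9)² = 118.81

$118.81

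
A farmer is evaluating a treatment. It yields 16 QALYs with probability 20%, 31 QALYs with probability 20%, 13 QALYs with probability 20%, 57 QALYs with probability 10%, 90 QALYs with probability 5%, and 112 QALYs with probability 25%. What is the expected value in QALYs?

50.2 QALYs

EV = 0.2 × 16 + 0.2 × 31 + 0.2 × 13 + 0.1 × 57 + 0.05 × 90 + 0.25 × 112 = 3.2 + 6.2 + 2.6 + 5.7 + 4.5 + 28 = 50.2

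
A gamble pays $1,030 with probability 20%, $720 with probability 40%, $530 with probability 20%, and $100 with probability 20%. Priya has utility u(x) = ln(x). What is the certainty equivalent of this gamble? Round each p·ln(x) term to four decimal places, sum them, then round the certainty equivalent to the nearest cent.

E[u] = 0.2·ln(1030) + 0.4·ln(720) + 0.2·ln(530) + 0.2·ln(100) = 1.3875 + 2.6317 + 1.2546 + 0.9210 = 6.1948
CE = e^6.1948 ≈ 490.19

$490.19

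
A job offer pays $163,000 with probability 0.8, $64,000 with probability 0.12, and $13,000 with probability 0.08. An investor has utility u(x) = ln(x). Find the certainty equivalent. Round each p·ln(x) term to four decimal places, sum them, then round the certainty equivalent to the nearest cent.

$119,014.43

E[u] = 0.8·ln(163000) + 0.12·ln(64000) + 0.08·ln(13000) = 9.6012 + 1.3280 + 0.7578 = 11.6870
CE = e^11.6870 ≈ 119014.43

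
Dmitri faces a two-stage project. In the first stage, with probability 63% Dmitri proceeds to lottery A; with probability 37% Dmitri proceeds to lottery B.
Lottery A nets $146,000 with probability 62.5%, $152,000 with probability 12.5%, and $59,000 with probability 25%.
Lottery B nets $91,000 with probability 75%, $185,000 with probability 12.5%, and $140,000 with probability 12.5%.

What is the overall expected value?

EV(A) = 0.625 × 146000 + 0.125 × 152000 + 0.25 × 59000 = 91250 + 19000 + 14750 = 125000
EV(B) = 0.75 × 91000 + 0.125 × 185000 + 0.125 × 140000 = 68250 + 23125 + 17500 = 108875
Overall = 0.63 × 125000 + 0.37 × 108875 = 78750 + 40283.75 = 119033.75

$119,033.75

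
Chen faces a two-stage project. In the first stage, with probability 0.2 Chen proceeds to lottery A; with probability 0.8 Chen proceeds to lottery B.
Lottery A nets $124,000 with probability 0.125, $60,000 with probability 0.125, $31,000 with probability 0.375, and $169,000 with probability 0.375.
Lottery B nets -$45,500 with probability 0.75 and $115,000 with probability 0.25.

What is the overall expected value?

$15,300

EV(A) = 0.125 × 124000 + 0.125 × 60000 + 0.375 × 31000 + 0.375 × 169000 = 15500 + 7500 + 11625 + 63375 = 98000
EV(B) = 0.75 × (-45500) + 0.25 × 115000 = -34125 + 28750 = -5375
Overall = 0.2 × 98000 + 0.8 × (-5375) = 19600 − 4300 = 15300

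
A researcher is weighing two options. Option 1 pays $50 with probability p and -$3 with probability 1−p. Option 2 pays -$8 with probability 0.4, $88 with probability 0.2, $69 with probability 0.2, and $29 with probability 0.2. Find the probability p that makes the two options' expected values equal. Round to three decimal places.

p = 0.698

EV(Option 2) = 0.4 × (-8) + 0.2 × 88 + 0.2 × 69 + 0.2 × 29 = -3.2 + 17.6 + 13.8 + 5.8 = 34
p·50 + (1−p)·(-3) = 34
53p − 3 = 34
p = (34 + 3) / 53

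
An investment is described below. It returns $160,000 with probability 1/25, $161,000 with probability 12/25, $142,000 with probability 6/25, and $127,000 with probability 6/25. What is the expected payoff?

$148,240

EV = 1/25 × 160000 + 12/25 × 161000 + 6/25 × 142000 + 6/25 × 127000 = 6400 + 77280 + 34080 + 30480 = 148240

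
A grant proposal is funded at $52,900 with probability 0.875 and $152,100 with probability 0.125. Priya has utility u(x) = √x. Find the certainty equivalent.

E[u] = 0.875·√52900 + 0.125·√152100 = 0.875·230 + 0.125·390 = 250
CE = (250)² = 62500

$62,500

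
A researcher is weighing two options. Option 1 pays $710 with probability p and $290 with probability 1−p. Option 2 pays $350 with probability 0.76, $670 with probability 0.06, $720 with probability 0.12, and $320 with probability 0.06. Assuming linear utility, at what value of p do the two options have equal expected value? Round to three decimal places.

EV(Option 2) = 0.76 × 350 + 0.06 × 670 + 0.12 × 720 + 0.06 × 320 = 266 + 40.2 + 86.4 + 19.2 = 411.8
p·710 + (1−p)·290 = 411.8
420p + 290 = 411.8
p = (411.8 − 290) / 420

p = 0.290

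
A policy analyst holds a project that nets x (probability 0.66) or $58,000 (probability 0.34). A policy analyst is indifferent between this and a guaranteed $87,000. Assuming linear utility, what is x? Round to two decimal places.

x = $101,939.39

0.66·x + 0.34·58000 = 87000
0.66·x = 87000 − 19720 = 67280
x = 67280 / 0.66 = 101939.3939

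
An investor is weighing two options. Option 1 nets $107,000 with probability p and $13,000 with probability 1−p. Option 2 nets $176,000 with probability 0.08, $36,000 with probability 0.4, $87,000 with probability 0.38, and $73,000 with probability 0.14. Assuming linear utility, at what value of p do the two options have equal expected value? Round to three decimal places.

EV(Option 2) = 0.08 × 176000 + 0.4 × 36000 + 0.38 × 87000 + 0.14 × 73000 = 14080 + 14400 + 33060 + 10220 = 71760
p·107000 + (1−p)·13000 = 71760
94000p + 13000 = 71760
p = (71760 − 13000) / 94000

p = 0.625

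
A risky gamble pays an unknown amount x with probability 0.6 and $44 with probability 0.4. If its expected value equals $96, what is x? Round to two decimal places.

0.6·x + 0.4·44 = 96
0.6·x = 96 − 17.6 = 78.4
x = 78.4 / 0.6 = 130.6667

x = $130.67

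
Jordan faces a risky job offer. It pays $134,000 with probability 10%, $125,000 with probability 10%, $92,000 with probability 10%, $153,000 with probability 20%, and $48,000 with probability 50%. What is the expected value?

$89,700

EV = 0.1 × 134000 + 0.1 × 125000 + 0.1 × 92000 + 0.2 × 153000 + 0.5 × 48000 = 13400 + 12500 + 9200 + 30600 + 24000 = 89700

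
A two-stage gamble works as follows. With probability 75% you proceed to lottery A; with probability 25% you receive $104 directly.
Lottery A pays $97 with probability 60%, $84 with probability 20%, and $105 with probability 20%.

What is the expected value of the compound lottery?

$98

EV(A) = 0.6 × 97 + 0.2 × 84 + 0.2 × 105 = 58.2 + 16.8 + 21 = 96
Branch B: 104 (certain)
Overall = 0.75 × 96 + 0.25 × 104 = 72 + 26 = 98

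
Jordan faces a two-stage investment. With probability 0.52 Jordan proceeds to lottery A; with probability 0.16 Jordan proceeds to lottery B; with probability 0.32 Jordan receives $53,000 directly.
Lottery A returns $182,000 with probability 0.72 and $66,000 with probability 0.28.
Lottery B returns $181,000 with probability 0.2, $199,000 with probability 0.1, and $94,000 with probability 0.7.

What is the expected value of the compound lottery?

$114,214.40

EV(A) = 0.72 × 182000 + 0.28 × 66000 = 131040 + 18480 = 149520
EV(B) = 0.2 × 181000 + 0.1 × 199000 + 0.7 × 94000 = 36200 + 19900 + 65800 = 121900
Branch C: 53000 (certain)
Overall = 0.52 × 149520 + 0.16 × 121900 + 0.32 × 53000 = 77750.4 + 19504 + 16960 = 114214.4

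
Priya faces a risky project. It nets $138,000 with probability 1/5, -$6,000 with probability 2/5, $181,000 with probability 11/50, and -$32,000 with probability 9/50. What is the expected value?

EV = 1/5 × 138000 + 2/5 × (-6000) + 11/50 × 181000 + 9/50 × (-32000) = 27600 − 2400 + 39820 − 5760 = 59260

$59,260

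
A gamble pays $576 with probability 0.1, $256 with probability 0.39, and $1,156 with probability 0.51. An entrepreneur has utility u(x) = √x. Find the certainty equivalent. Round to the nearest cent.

$674.96

E[u] = 0.1·√576 + 0.39·√256 + 0.51·√1156 = 0.1·24 + 0.39·16 + 0.51·34 = 25.98
CE = (25.98)² = 674.9604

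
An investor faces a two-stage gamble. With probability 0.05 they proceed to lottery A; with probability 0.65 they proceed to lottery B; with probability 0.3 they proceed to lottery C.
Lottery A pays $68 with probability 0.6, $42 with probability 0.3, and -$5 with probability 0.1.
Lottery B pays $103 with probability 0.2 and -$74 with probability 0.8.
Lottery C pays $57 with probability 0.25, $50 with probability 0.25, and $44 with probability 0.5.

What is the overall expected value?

EV(A) = 0.6 × 68 + 0.3 × 42 + 0.1 × (-5) = 40.8 + 12.6 − 0.5 = 52.9
EV(B) = 0.2 × 103 + 0.8 × (-74) = 20.6 − 59.2 = -38.6
EV(C) = 0.25 × 57 + 0.25 × 50 + 0.5 × 44 = 14.25 + 12.5 + 22 = 48.75
Overall = 0.05 × 52.9 + 0.65 × (-38.6) + 0.3 × 48.75 = 2.645 − 25.09 + 14.625 = -7.82

-$7.82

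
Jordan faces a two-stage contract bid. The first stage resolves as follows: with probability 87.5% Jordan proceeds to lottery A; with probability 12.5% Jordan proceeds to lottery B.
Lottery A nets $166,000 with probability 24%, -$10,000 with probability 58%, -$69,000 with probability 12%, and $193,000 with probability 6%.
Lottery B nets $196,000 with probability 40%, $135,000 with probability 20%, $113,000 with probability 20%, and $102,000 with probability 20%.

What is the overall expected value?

EV(A) = 0.24 × 166000 + 0.58 × (-10000) + 0.12 × (-69000) + 0.06 × 193000 = 39840 − 5800 − 8280 + 11580 = 37340
EV(B) = 0.4 × 196000 + 0.2 × 135000 + 0.2 × 113000 + 0.2 × 102000 = 78400 + 27000 + 22600 + 20400 = 148400
Overall = 0.875 × 37340 + 0.125 × 148400 = 32672.5 + 18550 = 51222.5

$51,222.50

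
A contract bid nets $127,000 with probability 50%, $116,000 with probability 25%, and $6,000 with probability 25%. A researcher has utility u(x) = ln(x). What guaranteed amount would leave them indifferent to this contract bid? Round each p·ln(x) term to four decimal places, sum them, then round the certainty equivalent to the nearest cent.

$57,884.21

E[u] = 0.5·ln(127000) + 0.25·ln(116000) + 0.25·ln(6000) = 5.8760 + 2.9153 + 2.1749 = 10.9662
CE = e^10.9662 ≈ 57884.21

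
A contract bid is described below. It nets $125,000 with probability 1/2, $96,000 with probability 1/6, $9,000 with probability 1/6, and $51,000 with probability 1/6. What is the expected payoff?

EV = 1/2 × 125000 + 1/6 × 96000 + 1/6 × 9000 + 1/6 × 51000 = 62500 + 16000 + 1500 + 8500 = 88500

$88,500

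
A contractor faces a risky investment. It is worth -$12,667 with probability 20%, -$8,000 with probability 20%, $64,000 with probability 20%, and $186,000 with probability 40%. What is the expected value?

EV = 0.2 × (-12667) + 0.2 × (-8000) + 0.2 × 64000 + 0.4 × 186000 = -2533.4 − 1600 + 12800 + 74400 = 83066.6

$83,066.60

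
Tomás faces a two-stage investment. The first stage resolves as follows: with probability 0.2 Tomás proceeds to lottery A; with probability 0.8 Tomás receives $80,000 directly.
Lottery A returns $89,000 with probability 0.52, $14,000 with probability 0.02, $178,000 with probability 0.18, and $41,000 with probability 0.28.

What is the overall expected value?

$82,016

EV(A) = 0.52 × 89000 + 0.02 × 14000 + 0.18 × 178000 + 0.28 × 41000 = 46280 + 280 + 32040 + 11480 = 90080
Branch B: 80000 (certain)
Overall = 0.2 × 90080 + 0.8 × 80000 = 18016 + 64000 = 82016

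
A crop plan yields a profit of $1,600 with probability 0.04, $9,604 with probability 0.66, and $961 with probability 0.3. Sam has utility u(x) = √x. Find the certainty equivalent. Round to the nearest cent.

E[u] = 0.04·√1600 + 0.66·√9604 + 0.3·√961 = 0.04·40 + 0.66·98 + 0.3·31 = 75.58
CE = (75.58)² = 5712.3364

$5,712.34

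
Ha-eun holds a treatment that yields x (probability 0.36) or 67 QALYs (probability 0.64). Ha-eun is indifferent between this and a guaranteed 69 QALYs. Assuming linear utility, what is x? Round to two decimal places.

x = 72.56 QALYs

0.36·x + 0.64·67 = 69
0.36·x = 69 − 42.88 = 26.12
x = 26.12 / 0.36 = 72.5556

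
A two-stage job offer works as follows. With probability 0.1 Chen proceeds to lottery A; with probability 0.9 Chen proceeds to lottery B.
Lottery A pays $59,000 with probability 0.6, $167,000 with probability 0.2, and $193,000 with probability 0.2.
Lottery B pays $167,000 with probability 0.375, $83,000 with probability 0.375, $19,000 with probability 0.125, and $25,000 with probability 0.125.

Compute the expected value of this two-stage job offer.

EV(A) = 0.6 × 59000 + 0.2 × 167000 + 0.2 × 193000 = 35400 + 33400 + 38600 = 107400
EV(B) = 0.375 × 167000 + 0.375 × 83000 + 0.125 × 19000 + 0.125 × 25000 = 62625 + 31125 + 2375 + 3125 = 99250
Overall = 0.1 × 107400 + 0.9 × 99250 = 10740 + 89325 = 100065

$100,065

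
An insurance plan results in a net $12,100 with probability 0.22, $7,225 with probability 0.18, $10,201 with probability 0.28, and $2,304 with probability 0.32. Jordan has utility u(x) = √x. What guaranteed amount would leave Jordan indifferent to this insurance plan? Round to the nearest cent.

E[u] = 0.22·√12100 + 0.18·√7225 + 0.28·√10201 + 0.32·√2304 = 0.22·110 + 0.18·85 + 0.28·101 + 0.32·48 = 83.14
CE = (83.14)² = 6912.2596

$6,912.26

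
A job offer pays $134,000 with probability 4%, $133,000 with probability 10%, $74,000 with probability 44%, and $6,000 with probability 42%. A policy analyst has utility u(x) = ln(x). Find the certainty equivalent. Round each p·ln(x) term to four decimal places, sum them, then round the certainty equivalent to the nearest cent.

$27,973.14

E[u] = 0.04·ln(134000) + 0.1·ln(133000) + 0.44·ln(74000) + 0.42·ln(6000) = 0.4722 + 1.1798 + 4.9332 + 3.6538 = 10.2390
CE = e^10.2390 ≈ 27973.14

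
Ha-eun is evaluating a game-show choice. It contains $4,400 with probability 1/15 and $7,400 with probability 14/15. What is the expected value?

$7,200

EV = 1/15 × 4400 + 14/15 × 7400 = 293.3333 + 6906.6667 = 7200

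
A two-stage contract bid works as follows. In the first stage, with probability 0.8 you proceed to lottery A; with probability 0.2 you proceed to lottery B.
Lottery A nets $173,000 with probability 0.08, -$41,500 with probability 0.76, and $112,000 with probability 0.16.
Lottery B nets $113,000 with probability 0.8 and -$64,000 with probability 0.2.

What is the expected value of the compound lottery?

$15,696

EV(A) = 0.08 × 173000 + 0.76 × (-41500) + 0.16 × 112000 = 13840 − 31540 + 17920 = 220
EV(B) = 0.8 × 113000 + 0.2 × (-64000) = 90400 − 12800 = 77600
Overall = 0.8 × 220 + 0.2 × 77600 = 176 + 15520 = 15696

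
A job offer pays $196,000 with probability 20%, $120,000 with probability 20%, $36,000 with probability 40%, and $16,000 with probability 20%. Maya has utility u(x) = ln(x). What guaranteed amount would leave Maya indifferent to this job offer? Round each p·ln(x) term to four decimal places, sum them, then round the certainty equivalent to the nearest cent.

$54,655.22

E[u] = 0.2·ln(196000) + 0.2·ln(120000) + 0.4·ln(36000) + 0.2·ln(16000) = 2.4372 + 2.3390 + 4.1965 + 1.9361 = 10.9088
CE = e^10.9088 ≈ 54655.22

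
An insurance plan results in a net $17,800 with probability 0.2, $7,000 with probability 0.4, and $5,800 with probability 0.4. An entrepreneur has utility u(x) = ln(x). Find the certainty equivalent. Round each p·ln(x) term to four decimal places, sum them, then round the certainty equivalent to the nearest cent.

E[u] = 0.2·ln(17800) + 0.4·ln(7000) + 0.4·ln(5800) = 1.9574 + 3.5415 + 3.4662 = 8.9651
CE = e^8.9651 ≈ 7825.16

$7,825.16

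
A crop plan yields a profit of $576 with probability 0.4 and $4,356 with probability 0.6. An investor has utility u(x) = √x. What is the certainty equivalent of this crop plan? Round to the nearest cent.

$2,420.64

E[u] = 0.4·√576 + 0.6·√4356 = 0.4·24 + 0.6·66 = 49.2
CE = (49.2)² = 2420.64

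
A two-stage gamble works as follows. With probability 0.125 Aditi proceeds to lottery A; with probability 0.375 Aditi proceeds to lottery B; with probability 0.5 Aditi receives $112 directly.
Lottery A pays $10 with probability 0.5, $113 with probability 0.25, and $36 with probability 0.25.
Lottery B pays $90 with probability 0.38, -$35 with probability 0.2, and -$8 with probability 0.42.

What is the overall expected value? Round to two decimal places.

$70.22

EV(A) = 0.5 × 10 + 0.25 × 113 + 0.25 × 36 = 5 + 28.25 + 9 = 42.25
EV(B) = 0.38 × 90 + 0.2 × (-35) + 0.42 × (-8) = 34.2 − 7 − 3.36 = 23.84
Branch C: 112 (certain)
Overall = 0.125 × 42.25 + 0.375 × 23.84 + 0.5 × 112 = 5.28125 + 8.94 + 56 = 70.22125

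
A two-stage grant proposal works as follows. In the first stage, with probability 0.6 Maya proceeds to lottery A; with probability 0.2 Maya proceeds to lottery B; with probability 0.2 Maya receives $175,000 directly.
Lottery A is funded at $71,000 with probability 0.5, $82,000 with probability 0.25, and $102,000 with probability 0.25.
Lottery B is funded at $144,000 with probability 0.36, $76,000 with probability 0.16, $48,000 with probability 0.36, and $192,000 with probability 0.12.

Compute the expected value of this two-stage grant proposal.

$104,764

EV(A) = 0.5 × 71000 + 0.25 × 82000 + 0.25 × 102000 = 35500 + 20500 + 25500 = 81500
EV(B) = 0.36 × 144000 + 0.16 × 76000 + 0.36 × 48000 + 0.12 × 192000 = 51840 + 12160 + 17280 + 23040 = 104320
Branch C: 175000 (certain)
Overall = 0.6 × 81500 + 0.2 × 104320 + 0.2 × 175000 = 48900 + 20864 + 35000 = 104764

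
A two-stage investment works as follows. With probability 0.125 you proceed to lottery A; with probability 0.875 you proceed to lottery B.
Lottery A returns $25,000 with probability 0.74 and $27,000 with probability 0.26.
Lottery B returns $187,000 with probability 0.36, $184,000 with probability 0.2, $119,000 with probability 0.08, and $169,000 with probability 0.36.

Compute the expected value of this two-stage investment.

$155,860

EV(A) = 0.74 × 25000 + 0.26 × 27000 = 18500 + 7020 = 25520
EV(B) = 0.36 × 187000 + 0.2 × 184000 + 0.08 × 119000 + 0.36 × 169000 = 67320 + 36800 + 9520 + 60840 = 174480
Overall = 0.125 × 25520 + 0.875 × 174480 = 3190 + 152670 = 155860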